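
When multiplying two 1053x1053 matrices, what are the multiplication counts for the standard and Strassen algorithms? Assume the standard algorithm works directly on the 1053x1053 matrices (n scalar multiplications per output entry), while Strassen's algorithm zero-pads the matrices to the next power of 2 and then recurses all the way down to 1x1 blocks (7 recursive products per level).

Matrix multiplication for 1053x1053 matrices:

Strassen's algorithm requires power-of-2 dimensions. Pad 1053x1053 to 2048x2048 (next power of 2).

Standard algorithm: 1053^3 = 1167575877 multiplications
Strassen's algorithm: 7^(log2(2048)) = 7^11 = 1977326743 multiplications
Difference: 1167575877 - 1977326743 = -809750866 (Strassen uses MORE here due to padding overhead — for small or just-over-power-of-2 n, padding can outweigh the per-level savings)

Standard: 1167575877 multiplications (1053^3). Strassen: 1977326743 multiplications (7^11, after padding to 2048x2048). Strassen reduces 8 recursive multiplications to 7 at each level.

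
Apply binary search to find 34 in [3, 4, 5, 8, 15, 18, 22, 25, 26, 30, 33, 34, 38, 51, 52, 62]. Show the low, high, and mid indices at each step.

Binary search for 34 in [3, 4, 5, 8, 15, 18, 22, 25, 26, 30, 33, 34, 38, 51, 52, 62]:

lo=0, hi=15, mid=7, arr[mid]=25 -> 25 < 34, search right half
lo=8, hi=15, mid=11, arr[mid]=34 -> Found target at index 11!

Binary search finds 34 at index 11 after 2 comparisons. The search repeatedly halves the search space by comparing with the middle element.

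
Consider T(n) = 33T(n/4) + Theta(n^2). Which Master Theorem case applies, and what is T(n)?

Master Theorem for T(n) = 33T(n/4) + O(n^2):

a = 33, b = 4, c = 2
log_b(a) = log_4(33) = 2.5222

Case 1: c = 2 < log_4(33) = 2.5222
T(n) = O(n^(log_4 33))

For T(n) = 33T(n/4) + O(n^2): log_4(33) = 2.5222. This is Case 1 of the Master Theorem (c < log_b(a), work dominated by leaves), giving O(n^(log_4 33)).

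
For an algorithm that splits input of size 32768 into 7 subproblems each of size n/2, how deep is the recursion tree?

For divide and conquer with division factor 2:

Problem sizes at each level:
Level 0: 32768
Level 1: 16384
Level 2: 8192
Level 3: 4096
Level 4: 2048
Level 5: 1024
Level 6: 512
Level 7: 256
Level 8: 128
Level 9: 64
Level 10: 32
Level 11: 16
Level 12: 8
Level 13: 4
Level 14: 2
Level 15: 1

The root is level 0 and the size-1 base case is level 15 (the tree spans levels 0 through 15, i.e. 16 levels counting the root), so the depth is the number of divisions: log_2(32768) = 15

The recursion tree depth is log_2(32768) = 15. At each level, the problem size is divided by 2, so it takes 15 divisions to reduce to a base case of size 1. The algorithm makes 7 recursive calls at each level.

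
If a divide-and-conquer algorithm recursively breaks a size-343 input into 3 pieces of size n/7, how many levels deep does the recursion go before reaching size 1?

For divide and conquer with division factor 7:

Problem sizes at each level:
Level 0: 343
Level 1: 49
Level 2: 7
Level 3: 1

The root is level 0 and the size-1 base case is level 3 (the tree spans levels 0 through 3, i.e. 4 levels counting the root), so the depth is the number of divisions: log_7(343) = 3

The recursion tree depth is log_7(343) = 3. At each level, the problem size is divided by 7, so it takes 3 divisions to reduce to a base case of size 1. The algorithm makes 3 recursive calls at each level.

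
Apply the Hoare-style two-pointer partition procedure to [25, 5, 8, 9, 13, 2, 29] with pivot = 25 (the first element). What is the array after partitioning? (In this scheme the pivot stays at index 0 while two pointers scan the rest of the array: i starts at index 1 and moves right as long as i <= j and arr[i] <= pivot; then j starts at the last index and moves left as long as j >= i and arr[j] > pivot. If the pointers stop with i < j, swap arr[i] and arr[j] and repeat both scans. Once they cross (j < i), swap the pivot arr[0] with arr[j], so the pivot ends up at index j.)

Hoare-style two-pointer partition with pivot = 25:

Initial array: [25, 5, 8, 9, 13, 2, 29]

Pointers start at i = 1, j = 6.
i ends at 6, j ends at 5: the pointers have crossed (j < i), so scanning stops.

Swap pivot arr[0] with arr[5] to place pivot at position 5: [2, 5, 8, 9, 13, 25, 29]
Pivot position: 5

After partitioning with pivot 25, the array becomes [2, 5, 8, 9, 13, 25, 29]. The pivot is placed at index 5. All elements to the left of the pivot are <= 25, and all elements to the right are > 25.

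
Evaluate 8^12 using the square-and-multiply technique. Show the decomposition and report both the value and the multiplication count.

Computing 8^12 by squaring (build up from 8^1; each line after the first costs one multiplication):

8^1 = 8
8^2 = (8^1)^2 = 8^2 = 64
8^3 = 8 * 8^2 = 8 * 64 = 512
8^6 = (8^3)^2 = 512^2 = 262144
8^12 = (8^6)^2 = 262144^2 = 68719476736

Result: 68719476736
Multiplications needed: 4 (4 lines after 8^1)

8^12 = 68719476736. Using exponentiation by squaring, this requires 4 multiplications. The key idea: if the exponent is even, square the half-power; if odd, multiply by the base once.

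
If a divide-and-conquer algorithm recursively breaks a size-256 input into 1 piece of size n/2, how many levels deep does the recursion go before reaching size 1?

For divide and conquer with division factor 2:

Problem sizes at each level:
Level 0: 256
Level 1: 128
Level 2: 64
Level 3: 32
Level 4: 16
Level 5: 8
Level 6: 4
Level 7: 2
Level 8: 1

The root is level 0 and the size-1 base case is level 8 (the tree spans levels 0 through 8, i.e. 9 levels counting the root), so the depth is the number of divisions: log_2(256) = 8

The recursion tree depth is log_2(256) = 8. At each level, the problem size is divided by 2, so it takes 8 divisions to reduce to a base case of size 1. The algorithm makes 1 recursive call at each level.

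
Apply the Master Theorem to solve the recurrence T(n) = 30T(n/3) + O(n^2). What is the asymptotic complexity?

Master Theorem for T(n) = 30T(n/3) + O(n^2):

a = 30, b = 3, c = 2
log_b(a) = log_3(30) = 3.0959

Case 1: c = 2 < log_3(30) = 3.0959
T(n) = O(n^(log_3 30))

For T(n) = 30T(n/3) + O(n^2): log_3(30) = 3.0959. This is Case 1 of the Master Theorem (c < log_b(a), work dominated by leaves), giving O(n^(log_3 30)).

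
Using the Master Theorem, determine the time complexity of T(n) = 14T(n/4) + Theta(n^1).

Master Theorem for T(n) = 14T(n/4) + O(n^1):

a = 14, b = 4, c = 1
log_b(a) = log_4(14) = 1.9037

Case 1: c = 1 < log_4(14) = 1.9037
T(n) = O(n^(log_4 14))

For T(n) = 14T(n/4) + O(n^1): log_4(14) = 1.9037. This is Case 1 of the Master Theorem (c < log_b(a), work dominated by leaves), giving O(n^(log_4 14)).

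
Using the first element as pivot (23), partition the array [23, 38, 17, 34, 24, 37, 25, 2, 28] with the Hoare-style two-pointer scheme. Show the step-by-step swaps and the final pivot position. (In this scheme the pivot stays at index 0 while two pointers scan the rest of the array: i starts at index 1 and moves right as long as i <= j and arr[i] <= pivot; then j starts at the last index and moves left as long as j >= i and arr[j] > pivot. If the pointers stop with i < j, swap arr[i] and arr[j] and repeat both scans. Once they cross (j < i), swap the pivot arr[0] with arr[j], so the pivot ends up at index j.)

Hoare-style two-pointer partition with pivot = 23:

Initial array: [23, 38, 17, 34, 24, 37, 25, 2, 28]

Pointers start at i = 1, j = 8.
i stops at index 1 (arr[1]=38 > 23), j stops at index 7 (arr[7]=2 <= 23): swap arr[1] and arr[7], array becomes [23, 2, 17, 34, 24, 37, 25, 38, 28]
i ends at 3, j ends at 2: the pointers have crossed (j < i), so scanning stops.

Swap pivot arr[0] with arr[2] to place pivot at position 2: [17, 2, 23, 34, 24, 37, 25, 38, 28]
Pivot position: 2

After partitioning with pivot 23, the array becomes [17, 2, 23, 34, 24, 37, 25, 38, 28]. The pivot is placed at index 2. All elements to the left of the pivot are <= 23, and all elements to the right are > 23.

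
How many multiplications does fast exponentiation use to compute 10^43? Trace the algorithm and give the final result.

Computing 10^43 by squaring (build up from 10^1; each line after the first costs one multiplication):

10^1 = 10
10^2 = (10^1)^2 = 10^2 = 100
10^4 = (10^2)^2 = 100^2 = 10000
10^5 = 10 * 10^4 = 10 * 10000 = 100000
10^10 = (10^5)^2 = 100000^2 = 10000000000
10^20 = (10^10)^2 = 10000000000^2 = 100000000000000000000
10^21 = 10 * 10^20 = 10 * 100000000000000000000 = 1000000000000000000000
10^42 = (10^21)^2 = 1000000000000000000000^2 = 1000000000000000000000000000000000000000000
10^43 = 10 * 10^42 = 10 * 1000000000000000000000000000000000000000000 = 10000000000000000000000000000000000000000000

Result: 10000000000000000000000000000000000000000000
Multiplications needed: 8 (8 lines after 10^1)

10^43 = 10000000000000000000000000000000000000000000. Using exponentiation by squaring, this requires 8 multiplications. The key idea: if the exponent is even, square the half-power; if odd, multiply by the base once.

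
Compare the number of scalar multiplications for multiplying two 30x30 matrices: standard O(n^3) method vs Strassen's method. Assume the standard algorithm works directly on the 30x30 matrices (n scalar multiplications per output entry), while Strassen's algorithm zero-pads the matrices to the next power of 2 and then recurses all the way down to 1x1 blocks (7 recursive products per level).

Matrix multiplication for 30x30 matrices:

Strassen's algorithm requires power-of-2 dimensions. Pad 30x30 to 32x32 (next power of 2).

Standard algorithm: 30^3 = 27000 multiplications
Strassen's algorithm: 7^(log2(32)) = 7^5 = 16807 multiplications
Savings: 27000 - 16807 = 10193 multiplications

Standard: 27000 multiplications (30^3). Strassen: 16807 multiplications (7^5, after padding to 32x32). Strassen reduces 8 recursive multiplications to 7 at each level.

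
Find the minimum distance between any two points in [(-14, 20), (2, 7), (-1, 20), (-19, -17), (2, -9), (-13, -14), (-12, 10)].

Computing all pairwise distances among 7 points:

d((-14, 20), (2, 7)) = 20.6155
d((-14, 20), (-1, 20)) = 13.0
d((-14, 20), (-19, -17)) = 37.3363
d((-14, 20), (2, -9)) = 33.121
d((-14, 20), (-13, -14)) = 34.0147
d((-14, 20), (-12, 10)) = 10.198
d((2, 7), (-1, 20)) = 13.3417
d((2, 7), (-19, -17)) = 31.8904
d((2, 7), (2, -9)) = 16.0
d((2, 7), (-13, -14)) = 25.807
d((2, 7), (-12, 10)) = 14.3178
d((-1, 20), (-19, -17)) = 41.1461
d((-1, 20), (2, -9)) = 29.1548
d((-1, 20), (-13, -14)) = 36.0555
d((-1, 20), (-12, 10)) = 14.8661
d((-19, -17), (2, -9)) = 22.4722
d((-19, -17), (-13, -14)) = 6.7082 <-- minimum
d((-19, -17), (-12, 10)) = 27.8927
d((2, -9), (-13, -14)) = 15.8114
d((2, -9), (-12, 10)) = 23.6008
d((-13, -14), (-12, 10)) = 24.0208

Closest pair: (-19, -17) and (-13, -14) with distance 6.7082

The closest pair is (-19, -17) and (-13, -14) with Euclidean distance 6.7082. For 7 points, brute-force pairwise comparison is shown above. For large n, the divide-and-conquer algorithm (sort by x, recurse on halves, check the dividing strip) achieves O(n log n).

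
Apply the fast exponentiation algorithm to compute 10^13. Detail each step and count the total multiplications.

Computing 10^13 by squaring (build up from 10^1; each line after the first costs one multiplication):

10^1 = 10
10^2 = (10^1)^2 = 10^2 = 100
10^3 = 10 * 10^2 = 10 * 100 = 1000
10^6 = (10^3)^2 = 1000^2 = 1000000
10^12 = (10^6)^2 = 1000000^2 = 1000000000000
10^13 = 10 * 10^12 = 10 * 1000000000000 = 10000000000000

Result: 10000000000000
Multiplications needed: 5 (5 lines after 10^1)

10^13 = 10000000000000. Using exponentiation by squaring, this requires 5 multiplications. The key idea: if the exponent is even, square the half-power; if odd, multiply by the base once.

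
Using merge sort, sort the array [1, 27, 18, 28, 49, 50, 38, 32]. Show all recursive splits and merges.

Merge sort trace:

Split: [1, 27, 18, 28, 49, 50, 38, 32] -> [1, 27, 18, 28] and [49, 50, 38, 32]
  Split: [1, 27, 18, 28] -> [1, 27] and [18, 28]
    Split: [1, 27] -> [1] and [27]
    Merge: [1] + [27] -> [1, 27]
    Split: [18, 28] -> [18] and [28]
    Merge: [18] + [28] -> [18, 28]
  Merge: [1, 27] + [18, 28] -> [1, 18, 27, 28]
  Split: [49, 50, 38, 32] -> [49, 50] and [38, 32]
    Split: [49, 50] -> [49] and [50]
    Merge: [49] + [50] -> [49, 50]
    Split: [38, 32] -> [38] and [32]
    Merge: [38] + [32] -> [32, 38]
  Merge: [49, 50] + [32, 38] -> [32, 38, 49, 50]
Merge: [1, 18, 27, 28] + [32, 38, 49, 50] -> [1, 18, 27, 28, 32, 38, 49, 50]

Final sorted array: [1, 18, 27, 28, 32, 38, 49, 50]

The merge sort proceeds by recursively splitting the array and merging sorted halves.
After all merges, the sorted array is [1, 18, 27, 28, 32, 38, 49, 50].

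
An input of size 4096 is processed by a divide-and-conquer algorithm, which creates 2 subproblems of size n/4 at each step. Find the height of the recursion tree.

For divide and conquer with division factor 4:

Problem sizes at each level:
Level 0: 4096
Level 1: 1024
Level 2: 256
Level 3: 64
Level 4: 16
Level 5: 4
Level 6: 1

The root is level 0 and the size-1 base case is level 6 (the tree spans levels 0 through 6, i.e. 7 levels counting the root), so the depth is the number of divisions: log_4(4096) = 6

The recursion tree depth is log_4(4096) = 6. At each level, the problem size is divided by 4, so it takes 6 divisions to reduce to a base case of size 1. The algorithm makes 2 recursive calls at each level.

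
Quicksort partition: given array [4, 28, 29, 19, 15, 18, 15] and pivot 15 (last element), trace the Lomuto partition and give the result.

Lomuto partition with pivot = 15:

Initial array: [4, 28, 29, 19, 15, 18, 15]

arr[0]=4 <= 15: swap with position 0, array becomes [4, 28, 29, 19, 15, 18, 15]
arr[1]=28 > 15: no swap
arr[2]=29 > 15: no swap
arr[3]=19 > 15: no swap
arr[4]=15 <= 15: swap with position 1, array becomes [4, 15, 29, 19, 28, 18, 15]
arr[5]=18 > 15: no swap

Place pivot at position 2: [4, 15, 15, 19, 28, 18, 29]
Pivot position: 2

After partitioning with pivot 15, the array becomes [4, 15, 15, 19, 28, 18, 29]. The pivot is placed at index 2. All elements to the left of the pivot are <= 15, and all elements to the right are > 15.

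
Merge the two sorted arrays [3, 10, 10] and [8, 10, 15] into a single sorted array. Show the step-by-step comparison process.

Merging process:

Compare 3 vs 8: take 3 from left. Merged: [3]
Compare 10 vs 8: take 8 from right. Merged: [3, 8]
Compare 10 vs 10: take 10 from left. Merged: [3, 8, 10]
Compare 10 vs 10: take 10 from left. Merged: [3, 8, 10, 10]
Append remaining from right: [10, 15]. Merged: [3, 8, 10, 10, 10, 15]

Final merged array: [3, 8, 10, 10, 10, 15]
Total comparisons: 4

The merged array is [3, 8, 10, 10, 10, 15], requiring 4 comparisons. The merge step runs in O(n) time where n is the total number of elements.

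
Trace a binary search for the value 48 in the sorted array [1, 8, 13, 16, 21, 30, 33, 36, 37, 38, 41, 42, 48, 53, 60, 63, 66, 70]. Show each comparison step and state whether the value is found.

Binary search for 48 in [1, 8, 13, 16, 21, 30, 33, 36, 37, 38, 41, 42, 48, 53, 60, 63, 66, 70]:

lo=0, hi=17, mid=8, arr[mid]=37 -> 37 < 48, search right half
lo=9, hi=17, mid=13, arr[mid]=53 -> 53 > 48, search left half
lo=9, hi=12, mid=10, arr[mid]=41 -> 41 < 48, search right half
lo=11, hi=12, mid=11, arr[mid]=42 -> 42 < 48, search right half
lo=12, hi=12, mid=12, arr[mid]=48 -> Found target at index 12!

Binary search finds 48 at index 12 after 5 comparisons. The search repeatedly halves the search space by comparing with the middle element.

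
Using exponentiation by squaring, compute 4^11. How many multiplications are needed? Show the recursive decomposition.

Computing 4^11 by squaring (build up from 4^1; each line after the first costs one multiplication):

4^1 = 4
4^2 = (4^1)^2 = 4^2 = 16
4^4 = (4^2)^2 = 16^2 = 256
4^5 = 4 * 4^4 = 4 * 256 = 1024
4^10 = (4^5)^2 = 1024^2 = 1048576
4^11 = 4 * 4^10 = 4 * 1048576 = 4194304

Result: 4194304
Multiplications needed: 5 (5 lines after 4^1)

4^11 = 4194304. Using exponentiation by squaring, this requires 5 multiplications. The key idea: if the exponent is even, square the half-power; if odd, multiply by the base once.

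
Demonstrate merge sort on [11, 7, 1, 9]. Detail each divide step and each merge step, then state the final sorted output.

Merge sort trace:

Split: [11, 7, 1, 9] -> [11, 7] and [1, 9]
  Split: [11, 7] -> [11] and [7]
  Merge: [11] + [7] -> [7, 11]
  Split: [1, 9] -> [1] and [9]
  Merge: [1] + [9] -> [1, 9]
Merge: [7, 11] + [1, 9] -> [1, 7, 9, 11]

Final sorted array: [1, 7, 9, 11]

The merge sort proceeds by recursively splitting the array and merging sorted halves.
After all merges, the sorted array is [1, 7, 9, 11].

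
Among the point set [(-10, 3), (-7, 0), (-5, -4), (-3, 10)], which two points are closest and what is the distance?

Computing all pairwise distances among 4 points:

d((-10, 3), (-7, 0)) = 4.2426 <-- minimum
d((-10, 3), (-5, -4)) = 8.6023
d((-10, 3), (-3, 10)) = 9.8995
d((-7, 0), (-5, -4)) = 4.4721
d((-7, 0), (-3, 10)) = 10.7703
d((-5, -4), (-3, 10)) = 14.1421

Closest pair: (-10, 3) and (-7, 0) with distance 4.2426

The closest pair is (-10, 3) and (-7, 0) with Euclidean distance 4.2426. For 4 points, brute-force pairwise comparison is shown above. For large n, the divide-and-conquer algorithm (sort by x, recurse on halves, check the dividing strip) achieves O(n log n).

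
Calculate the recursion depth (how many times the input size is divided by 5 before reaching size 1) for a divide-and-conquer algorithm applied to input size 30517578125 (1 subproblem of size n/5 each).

For divide and conquer with division factor 5:

Problem sizes at each level:
Level 0: 30517578125
Level 1: 6103515625
Level 2: 1220703125
Level 3: 244140625
Level 4: 48828125
Level 5: 9765625
Level 6: 1953125
Level 7: 390625
Level 8: 78125
Level 9: 15625
Level 10: 3125
Level 11: 625
Level 12: 125
Level 13: 25
Level 14: 5
Level 15: 1

The root is level 0 and the size-1 base case is level 15 (the tree spans levels 0 through 15, i.e. 16 levels counting the root), so the depth is the number of divisions: log_5(30517578125) = 15

The recursion tree depth is log_5(30517578125) = 15. At each level, the problem size is divided by 5, so it takes 15 divisions to reduce to a base case of size 1. The algorithm makes 1 recursive call at each level.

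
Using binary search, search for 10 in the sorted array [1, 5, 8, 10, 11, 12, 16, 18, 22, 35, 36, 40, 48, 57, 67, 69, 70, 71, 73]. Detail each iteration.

Binary search for 10 in [1, 5, 8, 10, 11, 12, 16, 18, 22, 35, 36, 40, 48, 57, 67, 69, 70, 71, 73]:

lo=0, hi=18, mid=9, arr[mid]=35 -> 35 > 10, search left half
lo=0, hi=8, mid=4, arr[mid]=11 -> 11 > 10, search left half
lo=0, hi=3, mid=1, arr[mid]=5 -> 5 < 10, search right half
lo=2, hi=3, mid=2, arr[mid]=8 -> 8 < 10, search right half
lo=3, hi=3, mid=3, arr[mid]=10 -> Found target at index 3!

Binary search finds 10 at index 3 after 5 comparisons. The search repeatedly halves the search space by comparing with the middle element.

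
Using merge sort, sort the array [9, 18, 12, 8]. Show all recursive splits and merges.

Merge sort trace:

Split: [9, 18, 12, 8] -> [9, 18] and [12, 8]
  Split: [9, 18] -> [9] and [18]
  Merge: [9] + [18] -> [9, 18]
  Split: [12, 8] -> [12] and [8]
  Merge: [12] + [8] -> [8, 12]
Merge: [9, 18] + [8, 12] -> [8, 9, 12, 18]

Final sorted array: [8, 9, 12, 18]

The merge sort proceeds by recursively splitting the array and merging sorted halves.
After all merges, the sorted array is [8, 9, 12, 18].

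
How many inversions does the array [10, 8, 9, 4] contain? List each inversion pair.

Finding inversions in [10, 8, 9, 4]:

(0, 1): arr[0]=10 > arr[1]=8
(0, 2): arr[0]=10 > arr[2]=9
(0, 3): arr[0]=10 > arr[3]=4
(1, 3): arr[1]=8 > arr[3]=4
(2, 3): arr[2]=9 > arr[3]=4

Total inversions: 5

The array has 5 inversion(s): (0,1), (0,2), (0,3), (1,3), (2,3). Each pair (i,j) satisfies i < j and arr[i] > arr[j].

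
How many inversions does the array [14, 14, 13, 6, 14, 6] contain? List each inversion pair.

Finding inversions in [14, 14, 13, 6, 14, 6]:

(0, 2): arr[0]=14 > arr[2]=13
(0, 3): arr[0]=14 > arr[3]=6
(0, 5): arr[0]=14 > arr[5]=6
(1, 2): arr[1]=14 > arr[2]=13
(1, 3): arr[1]=14 > arr[3]=6
(1, 5): arr[1]=14 > arr[5]=6
(2, 3): arr[2]=13 > arr[3]=6
(2, 5): arr[2]=13 > arr[5]=6
(4, 5): arr[4]=14 > arr[5]=6

Total inversions: 9

The array has 9 inversion(s): (0,2), (0,3), (0,5), (1,2), (1,3), (1,5), (2,3), (2,5), (4,5). Each pair (i,j) satisfies i < j and arr[i] > arr[j].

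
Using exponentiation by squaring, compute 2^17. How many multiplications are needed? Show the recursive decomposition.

Computing 2^17 by squaring (build up from 2^1; each line after the first costs one multiplication):

2^1 = 2
2^2 = (2^1)^2 = 2^2 = 4
2^4 = (2^2)^2 = 4^2 = 16
2^8 = (2^4)^2 = 16^2 = 256
2^16 = (2^8)^2 = 256^2 = 65536
2^17 = 2 * 2^16 = 2 * 65536 = 131072

Result: 131072
Multiplications needed: 5 (5 lines after 2^1)

2^17 = 131072. Using exponentiation by squaring, this requires 5 multiplications. The key idea: if the exponent is even, square the half-power; if odd, multiply by the base once.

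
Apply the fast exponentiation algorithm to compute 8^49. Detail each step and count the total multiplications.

Computing 8^49 by squaring (build up from 8^1; each line after the first costs one multiplication):

8^1 = 8
8^2 = (8^1)^2 = 8^2 = 64
8^3 = 8 * 8^2 = 8 * 64 = 512
8^6 = (8^3)^2 = 512^2 = 262144
8^12 = (8^6)^2 = 262144^2 = 68719476736
8^24 = (8^12)^2 = 68719476736^2 = 4722366482869645213696
8^48 = (8^24)^2 = 4722366482869645213696^2 = 22300745198530623141535718272648361505980416
8^49 = 8 * 8^48 = 8 * 22300745198530623141535718272648361505980416 = 178405961588244985132285746181186892047843328

Result: 178405961588244985132285746181186892047843328
Multiplications needed: 7 (7 lines after 8^1)

8^49 = 178405961588244985132285746181186892047843328. Using exponentiation by squaring, this requires 7 multiplications. The key idea: if the exponent is even, square the half-power; if odd, multiply by the base once.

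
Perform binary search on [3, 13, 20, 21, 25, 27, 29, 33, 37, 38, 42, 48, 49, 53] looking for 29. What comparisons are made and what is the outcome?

Binary search for 29 in [3, 13, 20, 21, 25, 27, 29, 33, 37, 38, 42, 48, 49, 53]:

lo=0, hi=13, mid=6, arr[mid]=29 -> Found target at index 6!

Binary search finds 29 at index 6 after 1 comparisons. The search repeatedly halves the search space by comparing with the middle element.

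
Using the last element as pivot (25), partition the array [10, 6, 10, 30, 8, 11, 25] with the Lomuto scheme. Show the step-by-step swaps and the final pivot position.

Lomuto partition with pivot = 25:

Initial array: [10, 6, 10, 30, 8, 11, 25]

arr[0]=10 <= 25: swap with position 0, array becomes [10, 6, 10, 30, 8, 11, 25]
arr[1]=6 <= 25: swap with position 1, array becomes [10, 6, 10, 30, 8, 11, 25]
arr[2]=10 <= 25: swap with position 2, array becomes [10, 6, 10, 30, 8, 11, 25]
arr[3]=30 > 25: no swap
arr[4]=8 <= 25: swap with position 3, array becomes [10, 6, 10, 8, 30, 11, 25]
arr[5]=11 <= 25: swap with position 4, array becomes [10, 6, 10, 8, 11, 30, 25]

Place pivot at position 5: [10, 6, 10, 8, 11, 25, 30]
Pivot position: 5

After partitioning with pivot 25, the array becomes [10, 6, 10, 8, 11, 25, 30]. The pivot is placed at index 5. All elements to the left of the pivot are <= 25, and all elements to the right are > 25.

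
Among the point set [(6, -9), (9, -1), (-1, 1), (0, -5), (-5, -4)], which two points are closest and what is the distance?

Computing all pairwise distances among 5 points:

d((6, -9), (9, -1)) = 8.544
d((6, -9), (-1, 1)) = 12.2066
d((6, -9), (0, -5)) = 7.2111
d((6, -9), (-5, -4)) = 12.083
d((9, -1), (-1, 1)) = 10.198
d((9, -1), (0, -5)) = 9.8489
d((9, -1), (-5, -4)) = 14.3178
d((-1, 1), (0, -5)) = 6.0828
d((-1, 1), (-5, -4)) = 6.4031
d((0, -5), (-5, -4)) = 5.099 <-- minimum

Closest pair: (0, -5) and (-5, -4) with distance 5.099

The closest pair is (0, -5) and (-5, -4) with Euclidean distance 5.099. For 5 points, brute-force pairwise comparison is shown above. For large n, the divide-and-conquer algorithm (sort by x, recurse on halves, check the dividing strip) achieves O(n log n).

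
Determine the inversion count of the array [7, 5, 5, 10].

Finding inversions in [7, 5, 5, 10]:

(0, 1): arr[0]=7 > arr[1]=5
(0, 2): arr[0]=7 > arr[2]=5

Total inversions: 2

The array has 2 inversion(s): (0,1), (0,2). Each pair (i,j) satisfies i < j and arr[i] > arr[j].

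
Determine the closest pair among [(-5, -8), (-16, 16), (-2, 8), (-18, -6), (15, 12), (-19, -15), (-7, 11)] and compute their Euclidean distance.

Computing all pairwise distances among 7 points:

d((-5, -8), (-16, 16)) = 26.4008
d((-5, -8), (-2, 8)) = 16.2788
d((-5, -8), (-18, -6)) = 13.1529
d((-5, -8), (15, 12)) = 28.2843
d((-5, -8), (-19, -15)) = 15.6525
d((-5, -8), (-7, 11)) = 19.105
d((-16, 16), (-2, 8)) = 16.1245
d((-16, 16), (-18, -6)) = 22.0907
d((-16, 16), (15, 12)) = 31.257
d((-16, 16), (-19, -15)) = 31.1448
d((-16, 16), (-7, 11)) = 10.2956
d((-2, 8), (-18, -6)) = 21.2603
d((-2, 8), (15, 12)) = 17.4642
d((-2, 8), (-19, -15)) = 28.6007
d((-2, 8), (-7, 11)) = 5.831 <-- minimum
d((-18, -6), (15, 12)) = 37.5899
d((-18, -6), (-19, -15)) = 9.0554
d((-18, -6), (-7, 11)) = 20.2485
d((15, 12), (-19, -15)) = 43.4166
d((15, 12), (-7, 11)) = 22.0227
d((-19, -15), (-7, 11)) = 28.6356

Closest pair: (-2, 8) and (-7, 11) with distance 5.831

The closest pair is (-2, 8) and (-7, 11) with Euclidean distance 5.831. For 7 points, brute-force pairwise comparison is shown above. For large n, the divide-and-conquer algorithm (sort by x, recurse on halves, check the dividing strip) achieves O(n log n).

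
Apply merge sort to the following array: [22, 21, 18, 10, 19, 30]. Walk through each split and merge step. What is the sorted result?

Merge sort trace:

Split: [22, 21, 18, 10, 19, 30] -> [22, 21, 18] and [10, 19, 30]
  Split: [22, 21, 18] -> [22] and [21, 18]
    Split: [21, 18] -> [21] and [18]
    Merge: [21] + [18] -> [18, 21]
  Merge: [22] + [18, 21] -> [18, 21, 22]
  Split: [10, 19, 30] -> [10] and [19, 30]
    Split: [19, 30] -> [19] and [30]
    Merge: [19] + [30] -> [19, 30]
  Merge: [10] + [19, 30] -> [10, 19, 30]
Merge: [18, 21, 22] + [10, 19, 30] -> [10, 18, 19, 21, 22, 30]

Final sorted array: [10, 18, 19, 21, 22, 30]

The merge sort proceeds by recursively splitting the array and merging sorted halves.
After all merges, the sorted array is [10, 18, 19, 21, 22, 30].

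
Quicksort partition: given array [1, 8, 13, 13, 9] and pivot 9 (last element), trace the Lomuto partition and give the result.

Lomuto partition with pivot = 9:

Initial array: [1, 8, 13, 13, 9]

arr[0]=1 <= 9: swap with position 0, array becomes [1, 8, 13, 13, 9]
arr[1]=8 <= 9: swap with position 1, array becomes [1, 8, 13, 13, 9]
arr[2]=13 > 9: no swap
arr[3]=13 > 9: no swap

Place pivot at position 2: [1, 8, 9, 13, 13]
Pivot position: 2

After partitioning with pivot 9, the array becomes [1, 8, 9, 13, 13]. The pivot is placed at index 2. All elements to the left of the pivot are <= 9, and all elements to the right are > 9.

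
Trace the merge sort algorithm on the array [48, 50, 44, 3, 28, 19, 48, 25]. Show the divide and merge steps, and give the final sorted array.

Merge sort trace:

Split: [48, 50, 44, 3, 28, 19, 48, 25] -> [48, 50, 44, 3] and [28, 19, 48, 25]
  Split: [48, 50, 44, 3] -> [48, 50] and [44, 3]
    Split: [48, 50] -> [48] and [50]
    Merge: [48] + [50] -> [48, 50]
    Split: [44, 3] -> [44] and [3]
    Merge: [44] + [3] -> [3, 44]
  Merge: [48, 50] + [3, 44] -> [3, 44, 48, 50]
  Split: [28, 19, 48, 25] -> [28, 19] and [48, 25]
    Split: [28, 19] -> [28] and [19]
    Merge: [28] + [19] -> [19, 28]
    Split: [48, 25] -> [48] and [25]
    Merge: [48] + [25] -> [25, 48]
  Merge: [19, 28] + [25, 48] -> [19, 25, 28, 48]
Merge: [3, 44, 48, 50] + [19, 25, 28, 48] -> [3, 19, 25, 28, 44, 48, 48, 50]

Final sorted array: [3, 19, 25, 28, 44, 48, 48, 50]

The merge sort proceeds by recursively splitting the array and merging sorted halves.
After all merges, the sorted array is [3, 19, 25, 28, 44, 48, 48, 50].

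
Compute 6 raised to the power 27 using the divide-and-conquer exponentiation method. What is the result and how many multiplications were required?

Computing 6^27 by squaring (build up from 6^1; each line after the first costs one multiplication):

6^1 = 6
6^2 = (6^1)^2 = 6^2 = 36
6^3 = 6 * 6^2 = 6 * 36 = 216
6^6 = (6^3)^2 = 216^2 = 46656
6^12 = (6^6)^2 = 46656^2 = 2176782336
6^13 = 6 * 6^12 = 6 * 2176782336 = 13060694016
6^26 = (6^13)^2 = 13060694016^2 = 170581728179578208256
6^27 = 6 * 6^26 = 6 * 170581728179578208256 = 1023490369077469249536

Result: 1023490369077469249536
Multiplications needed: 7 (7 lines after 6^1)

6^27 = 1023490369077469249536. Using exponentiation by squaring, this requires 7 multiplications. The key idea: if the exponent is even, square the half-power; if odd, multiply by the base once.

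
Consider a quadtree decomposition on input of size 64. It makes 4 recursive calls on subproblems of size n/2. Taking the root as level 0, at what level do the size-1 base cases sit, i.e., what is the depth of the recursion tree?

For divide and conquer with division factor 2:

Problem sizes at each level:
Level 0: 64
Level 1: 32
Level 2: 16
Level 3: 8
Level 4: 4
Level 5: 2
Level 6: 1

The root is level 0 and the size-1 base case is level 6 (the tree spans levels 0 through 6, i.e. 7 levels counting the root), so the depth is the number of divisions: log_2(64) = 6

The recursion tree depth is log_2(64) = 6. At each level, the problem size is divided by 2, so it takes 6 divisions to reduce to a base case of size 1. The algorithm makes 4 recursive calls at each level.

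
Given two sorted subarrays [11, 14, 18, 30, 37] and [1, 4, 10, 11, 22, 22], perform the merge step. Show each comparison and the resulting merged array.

Merging process:

Compare 11 vs 1: take 1 from right. Merged: [1]
Compare 11 vs 4: take 4 from right. Merged: [1, 4]
Compare 11 vs 10: take 10 from right. Merged: [1, 4, 10]
Compare 11 vs 11: take 11 from left. Merged: [1, 4, 10, 11]
Compare 14 vs 11: take 11 from right. Merged: [1, 4, 10, 11, 11]
Compare 14 vs 22: take 14 from left. Merged: [1, 4, 10, 11, 11, 14]
Compare 18 vs 22: take 18 from left. Merged: [1, 4, 10, 11, 11, 14, 18]
Compare 30 vs 22: take 22 from right. Merged: [1, 4, 10, 11, 11, 14, 18, 22]
Compare 30 vs 22: take 22 from right. Merged: [1, 4, 10, 11, 11, 14, 18, 22, 22]
Append remaining from left: [30, 37]. Merged: [1, 4, 10, 11, 11, 14, 18, 22, 22, 30, 37]

Final merged array: [1, 4, 10, 11, 11, 14, 18, 22, 22, 30, 37]
Total comparisons: 9

The merged array is [1, 4, 10, 11, 11, 14, 18, 22, 22, 30, 37], requiring 9 comparisons. The merge step runs in O(n) time where n is the total number of elements.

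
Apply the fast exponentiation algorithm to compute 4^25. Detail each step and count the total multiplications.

Computing 4^25 by squaring (build up from 4^1; each line after the first costs one multiplication):

4^1 = 4
4^2 = (4^1)^2 = 4^2 = 16
4^3 = 4 * 4^2 = 4 * 16 = 64
4^6 = (4^3)^2 = 64^2 = 4096
4^12 = (4^6)^2 = 4096^2 = 16777216
4^24 = (4^12)^2 = 16777216^2 = 281474976710656
4^25 = 4 * 4^24 = 4 * 281474976710656 = 1125899906842624

Result: 1125899906842624
Multiplications needed: 6 (6 lines after 4^1)

4^25 = 1125899906842624. Using exponentiation by squaring, this requires 6 multiplications. The key idea: if the exponent is even, square the half-power; if odd, multiply by the base once.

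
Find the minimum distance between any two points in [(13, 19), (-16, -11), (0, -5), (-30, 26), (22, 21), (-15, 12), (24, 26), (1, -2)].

Computing all pairwise distances among 8 points:

d((13, 19), (-16, -11)) = 41.7253
d((13, 19), (0, -5)) = 27.2947
d((13, 19), (-30, 26)) = 43.566
d((13, 19), (22, 21)) = 9.2195
d((13, 19), (-15, 12)) = 28.8617
d((13, 19), (24, 26)) = 13.0384
d((13, 19), (1, -2)) = 24.1868
d((-16, -11), (0, -5)) = 17.088
d((-16, -11), (-30, 26)) = 39.5601
d((-16, -11), (22, 21)) = 49.679
d((-16, -11), (-15, 12)) = 23.0217
d((-16, -11), (24, 26)) = 54.4885
d((-16, -11), (1, -2)) = 19.2354
d((0, -5), (-30, 26)) = 43.1393
d((0, -5), (22, 21)) = 34.0588
d((0, -5), (-15, 12)) = 22.6716
d((0, -5), (24, 26)) = 39.2046
d((0, -5), (1, -2)) = 3.1623 <-- minimum
d((-30, 26), (22, 21)) = 52.2398
d((-30, 26), (-15, 12)) = 20.5183
d((-30, 26), (24, 26)) = 54.0
d((-30, 26), (1, -2)) = 41.7732
d((22, 21), (-15, 12)) = 38.0789
d((22, 21), (24, 26)) = 5.3852
d((22, 21), (1, -2)) = 31.1448
d((-15, 12), (24, 26)) = 41.4367
d((-15, 12), (1, -2)) = 21.2603
d((24, 26), (1, -2)) = 36.2353

Closest pair: (0, -5) and (1, -2) with distance 3.1623

The closest pair is (0, -5) and (1, -2) with Euclidean distance 3.1623. For 8 points, brute-force pairwise comparison is shown above. For large n, the divide-and-conquer algorithm (sort by x, recurse on halves, check the dividing strip) achieves O(n log n).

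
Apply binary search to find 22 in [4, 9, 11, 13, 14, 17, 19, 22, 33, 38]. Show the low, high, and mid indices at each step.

Binary search for 22 in [4, 9, 11, 13, 14, 17, 19, 22, 33, 38]:

lo=0, hi=9, mid=4, arr[mid]=14 -> 14 < 22, search right half
lo=5, hi=9, mid=7, arr[mid]=22 -> Found target at index 7!

Binary search finds 22 at index 7 after 2 comparisons. The search repeatedly halves the search space by comparing with the middle element.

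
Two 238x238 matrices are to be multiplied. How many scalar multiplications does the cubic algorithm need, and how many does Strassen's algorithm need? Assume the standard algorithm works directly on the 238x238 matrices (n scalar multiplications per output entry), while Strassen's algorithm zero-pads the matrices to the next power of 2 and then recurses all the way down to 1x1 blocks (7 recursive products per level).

Matrix multiplication for 238x238 matrices:

Strassen's algorithm requires power-of-2 dimensions. Pad 238x238 to 256x256 (next power of 2).

Standard algorithm: 238^3 = 13481272 multiplications
Strassen's algorithm: 7^(log2(256)) = 7^8 = 5764801 multiplications
Savings: 13481272 - 5764801 = 7716471 multiplications

Standard: 13481272 multiplications (238^3). Strassen: 5764801 multiplications (7^8, after padding to 256x256). Strassen reduces 8 recursive multiplications to 7 at each level.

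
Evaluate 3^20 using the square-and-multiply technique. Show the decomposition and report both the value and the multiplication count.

Computing 3^20 by squaring (build up from 3^1; each line after the first costs one multiplication):

3^1 = 3
3^2 = (3^1)^2 = 3^2 = 9
3^4 = (3^2)^2 = 9^2 = 81
3^5 = 3 * 3^4 = 3 * 81 = 243
3^10 = (3^5)^2 = 243^2 = 59049
3^20 = (3^10)^2 = 59049^2 = 3486784401

Result: 3486784401
Multiplications needed: 5 (5 lines after 3^1)

3^20 = 3486784401. Using exponentiation by squaring, this requires 5 multiplications. The key idea: if the exponent is even, square the half-power; if odd, multiply by the base once.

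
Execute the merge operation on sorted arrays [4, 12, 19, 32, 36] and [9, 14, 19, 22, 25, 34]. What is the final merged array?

Merging process:

Compare 4 vs 9: take 4 from left. Merged: [4]
Compare 12 vs 9: take 9 from right. Merged: [4, 9]
Compare 12 vs 14: take 12 from left. Merged: [4, 9, 12]
Compare 19 vs 14: take 14 from right. Merged: [4, 9, 12, 14]
Compare 19 vs 19: take 19 from left. Merged: [4, 9, 12, 14, 19]
Compare 32 vs 19: take 19 from right. Merged: [4, 9, 12, 14, 19, 19]
Compare 32 vs 22: take 22 from right. Merged: [4, 9, 12, 14, 19, 19, 22]
Compare 32 vs 25: take 25 from right. Merged: [4, 9, 12, 14, 19, 19, 22, 25]
Compare 32 vs 34: take 32 from left. Merged: [4, 9, 12, 14, 19, 19, 22, 25, 32]
Compare 36 vs 34: take 34 from right. Merged: [4, 9, 12, 14, 19, 19, 22, 25, 32, 34]
Append remaining from left: [36]. Merged: [4, 9, 12, 14, 19, 19, 22, 25, 32, 34, 36]

Final merged array: [4, 9, 12, 14, 19, 19, 22, 25, 32, 34, 36]
Total comparisons: 10

The merged array is [4, 9, 12, 14, 19, 19, 22, 25, 32, 34, 36], requiring 10 comparisons. The merge step runs in O(n) time where n is the total number of elements.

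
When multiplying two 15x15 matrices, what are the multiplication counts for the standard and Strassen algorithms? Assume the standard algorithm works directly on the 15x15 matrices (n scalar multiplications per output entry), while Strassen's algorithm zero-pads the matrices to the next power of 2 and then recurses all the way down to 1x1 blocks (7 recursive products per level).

Matrix multiplication for 15x15 matrices:

Strassen's algorithm requires power-of-2 dimensions. Pad 15x15 to 16x16 (next power of 2).

Standard algorithm: 15^3 = 3375 multiplications
Strassen's algorithm: 7^(log2(16)) = 7^4 = 2401 multiplications
Savings: 3375 - 2401 = 974 multiplications

Standard: 3375 multiplications (15^3). Strassen: 2401 multiplications (7^4, after padding to 16x16). Strassen reduces 8 recursive multiplications to 7 at each level.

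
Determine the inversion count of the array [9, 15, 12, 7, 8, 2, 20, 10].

Finding inversions in [9, 15, 12, 7, 8, 2, 20, 10]:

(0, 3): arr[0]=9 > arr[3]=7
(0, 4): arr[0]=9 > arr[4]=8
(0, 5): arr[0]=9 > arr[5]=2
(1, 2): arr[1]=15 > arr[2]=12
(1, 3): arr[1]=15 > arr[3]=7
(1, 4): arr[1]=15 > arr[4]=8
(1, 5): arr[1]=15 > arr[5]=2
(1, 7): arr[1]=15 > arr[7]=10
(2, 3): arr[2]=12 > arr[3]=7
(2, 4): arr[2]=12 > arr[4]=8
(2, 5): arr[2]=12 > arr[5]=2
(2, 7): arr[2]=12 > arr[7]=10
(3, 5): arr[3]=7 > arr[5]=2
(4, 5): arr[4]=8 > arr[5]=2
(6, 7): arr[6]=20 > arr[7]=10

Total inversions: 15

The array has 15 inversion(s): (0,3), (0,4), (0,5), (1,2), (1,3), (1,4), (1,5), (1,7), (2,3), (2,4), (2,5), (2,7), (3,5), (4,5), (6,7). Each pair (i,j) satisfies i < j and arr[i] > arr[j].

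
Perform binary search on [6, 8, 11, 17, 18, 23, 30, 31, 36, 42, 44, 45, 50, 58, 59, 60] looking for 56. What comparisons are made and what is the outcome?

Binary search for 56 in [6, 8, 11, 17, 18, 23, 30, 31, 36, 42, 44, 45, 50, 58, 59, 60]:

lo=0, hi=15, mid=7, arr[mid]=31 -> 31 < 56, search right half
lo=8, hi=15, mid=11, arr[mid]=45 -> 45 < 56, search right half
lo=12, hi=15, mid=13, arr[mid]=58 -> 58 > 56, search left half
lo=12, hi=12, mid=12, arr[mid]=50 -> 50 < 56, search right half
lo=13 > hi=12, target 56 not found

Binary search determines that 56 is not in the array after 4 comparisons. The search space was exhausted without finding the target.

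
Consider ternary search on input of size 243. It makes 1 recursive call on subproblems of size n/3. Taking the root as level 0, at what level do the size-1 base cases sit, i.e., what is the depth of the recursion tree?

For divide and conquer with division factor 3:

Problem sizes at each level:
Level 0: 243
Level 1: 81
Level 2: 27
Level 3: 9
Level 4: 3
Level 5: 1

The root is level 0 and the size-1 base case is level 5 (the tree spans levels 0 through 5, i.e. 6 levels counting the root), so the depth is the number of divisions: log_3(243) = 5

The recursion tree depth is log_3(243) = 5. At each level, the problem size is divided by 3, so it takes 5 divisions to reduce to a base case of size 1. The algorithm makes 1 recursive call at each level.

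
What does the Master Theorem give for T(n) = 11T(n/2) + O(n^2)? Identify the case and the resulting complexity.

Master Theorem for T(n) = 11T(n/2) + O(n^2):

a = 11, b = 2, c = 2
log_b(a) = log_2(11) = 3.4594

Case 1: c = 2 < log_2(11) = 3.4594
T(n) = O(n^(log_2 11))

For T(n) = 11T(n/2) + O(n^2): log_2(11) = 3.4594. This is Case 1 of the Master Theorem (c < log_b(a), work dominated by leaves), giving O(n^(log_2 11)).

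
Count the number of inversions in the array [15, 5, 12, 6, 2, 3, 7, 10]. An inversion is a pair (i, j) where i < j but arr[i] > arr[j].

Finding inversions in [15, 5, 12, 6, 2, 3, 7, 10]:

(0, 1): arr[0]=15 > arr[1]=5
(0, 2): arr[0]=15 > arr[2]=12
(0, 3): arr[0]=15 > arr[3]=6
(0, 4): arr[0]=15 > arr[4]=2
(0, 5): arr[0]=15 > arr[5]=3
(0, 6): arr[0]=15 > arr[6]=7
(0, 7): arr[0]=15 > arr[7]=10
(1, 4): arr[1]=5 > arr[4]=2
(1, 5): arr[1]=5 > arr[5]=3
(2, 3): arr[2]=12 > arr[3]=6
(2, 4): arr[2]=12 > arr[4]=2
(2, 5): arr[2]=12 > arr[5]=3
(2, 6): arr[2]=12 > arr[6]=7
(2, 7): arr[2]=12 > arr[7]=10
(3, 4): arr[3]=6 > arr[4]=2
(3, 5): arr[3]=6 > arr[5]=3

Total inversions: 16

The array has 16 inversion(s): (0,1), (0,2), (0,3), (0,4), (0,5), (0,6), (0,7), (1,4), (1,5), (2,3), (2,4), (2,5), (2,6), (2,7), (3,4), (3,5). Each pair (i,j) satisfies i < j and arr[i] > arr[j].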